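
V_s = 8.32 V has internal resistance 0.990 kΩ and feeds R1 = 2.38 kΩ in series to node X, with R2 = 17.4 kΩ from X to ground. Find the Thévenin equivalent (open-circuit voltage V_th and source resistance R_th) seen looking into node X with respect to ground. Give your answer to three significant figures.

R1' = 0.990 + 2.38 = 3.370 kΩ (source resistance + R1).
Open-circuit (no load on X): V_th = V_s · R2/(R1' + R2) = 8.32 × 17.4/(3.370 + 17.4) = 6.970 V.
With V_s suppressed (replaced by a short), R_th = R1' ‖ R2 = (3.370 × 17.4)/(3.370 + 17.4) = 2.823 kΩ.

V_th ≈ 6.97 V, R_th ≈ 2.82 kΩ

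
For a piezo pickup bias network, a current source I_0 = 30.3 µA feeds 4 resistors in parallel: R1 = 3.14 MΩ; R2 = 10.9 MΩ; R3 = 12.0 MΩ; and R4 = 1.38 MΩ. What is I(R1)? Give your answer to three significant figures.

I ≈ 7.92 µA

ΣG = 1/3.14 + 1/10.9 + 1/12.0 + 1/1.38 = 1.218.
By the current-divider rule, I = I_0 · G_k/ΣG = 30.3 × 0.2614 = 7.921 µA.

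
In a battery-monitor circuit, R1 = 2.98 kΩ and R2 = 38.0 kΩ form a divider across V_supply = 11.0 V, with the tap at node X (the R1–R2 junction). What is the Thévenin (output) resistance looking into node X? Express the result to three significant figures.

R_th ≈ 2.76 kΩ

Zeroing V_supply shorts the top of R1 to ground, so R_th = R1 ‖ R2 = 2.763 kΩ.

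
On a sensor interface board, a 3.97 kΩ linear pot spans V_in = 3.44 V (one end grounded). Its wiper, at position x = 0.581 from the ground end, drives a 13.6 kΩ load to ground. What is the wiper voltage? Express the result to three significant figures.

V_out ≈ 1.87 V

Lower segment x·R_p = 2.307 kΩ; upper segment (1−x)·R_p = 1.663 kΩ.
R_L loads the lower segment: effective lower R = 1.972 kΩ.
Then V_out = V_in · 1.972/(1.663 + 1.972) = 1.866 V.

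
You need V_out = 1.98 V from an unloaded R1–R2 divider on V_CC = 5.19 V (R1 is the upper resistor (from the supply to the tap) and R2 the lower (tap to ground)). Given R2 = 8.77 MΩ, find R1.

R1 ≈ 14.2 MΩ

V_out/V_CC = R2/(R1+R2) = 0.3815.
R1 = R2·(1/k − 1) = 8.77 × 1.621 = 14.22 MΩ.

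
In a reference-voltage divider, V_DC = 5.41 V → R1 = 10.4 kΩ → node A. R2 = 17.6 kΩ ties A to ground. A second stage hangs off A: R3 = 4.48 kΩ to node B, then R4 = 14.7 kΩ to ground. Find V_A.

V_A ≈ 2.54 V

Looking into the second stage from A: R3 + R4 = 19.18 kΩ appears in parallel with R2.
Effective lower resistance at A: R2 ‖ 19.18 = 9.178 kΩ.
First divider: V_A = V_DC · 9.178/(10.4 + 9.178) = 2.536 V.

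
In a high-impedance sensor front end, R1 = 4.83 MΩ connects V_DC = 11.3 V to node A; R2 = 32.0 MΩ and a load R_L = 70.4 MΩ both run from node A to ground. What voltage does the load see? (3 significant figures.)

First combine the lower leg with the load: R2 ‖ R_L = 22.00 MΩ.
Then V_out = V_DC · R2'/(R1 + R2') = 11.3 × 22.00/26.83 = 9.266 V.

V_out ≈ 9.27 V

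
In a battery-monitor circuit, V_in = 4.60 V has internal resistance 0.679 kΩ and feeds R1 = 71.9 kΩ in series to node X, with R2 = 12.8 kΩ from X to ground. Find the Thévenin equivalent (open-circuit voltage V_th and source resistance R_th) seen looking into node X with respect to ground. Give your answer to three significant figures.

V_th ≈ 0.690 V, R_th ≈ 10.9 kΩ

R1' = 0.679 + 71.9 = 72.58 kΩ (source resistance + R1).
V_th is the unloaded tap voltage: V_in · R2/(R1'+R2) = 4.60 × 0.1499 = 0.6896 V.
Looking into X with the source shorted: R_th = R1'·R2/(R1'+R2) = 72.58 × 12.8/85.38 = 10.88 kΩ.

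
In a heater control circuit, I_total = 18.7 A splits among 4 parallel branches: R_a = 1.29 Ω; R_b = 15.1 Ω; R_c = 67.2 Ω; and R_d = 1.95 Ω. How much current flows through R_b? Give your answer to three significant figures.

I ≈ 0.905 A

ΣG = 1/1.29 + 1/15.1 + 1/67.2 + 1/1.95 = 1.369.
By the current-divider rule, I = I_total · G_k/ΣG = 18.7 × 0.04837 = 0.9045 A.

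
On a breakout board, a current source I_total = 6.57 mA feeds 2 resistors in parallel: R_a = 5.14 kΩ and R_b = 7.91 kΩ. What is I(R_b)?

For two parallel branches, I_k = I_total · (other R)/(sum of R).
So I = 6.57 × 5.14/13.05 = 2.588 mA.

I ≈ 2.59 mA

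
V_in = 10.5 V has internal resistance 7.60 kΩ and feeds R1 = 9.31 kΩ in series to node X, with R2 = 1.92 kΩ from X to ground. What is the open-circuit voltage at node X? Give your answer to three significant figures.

V_th ≈ 1.07 V

R1' = 7.60 + 9.31 = 16.91 kΩ (source resistance + R1).
Open-circuit (no load on X): V_th = V_in · R2/(R1' + R2) = 10.5 × 1.92/(16.91 + 1.92) = 1.071 V.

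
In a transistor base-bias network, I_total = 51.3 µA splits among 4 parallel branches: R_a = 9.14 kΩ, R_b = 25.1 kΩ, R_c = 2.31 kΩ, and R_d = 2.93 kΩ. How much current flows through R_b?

Total conductance ΣG = 1/9.14 + 1/25.1 + 1/2.31 + 1/2.93 = 0.9234 (units of 1/kΩ).
Current divider: I(R_b) = I_total · G_k/ΣG = 51.3 × (0.03984/0.9234) = 51.3 × 0.04314 = 2.213 µA.

I ≈ 2.21 µA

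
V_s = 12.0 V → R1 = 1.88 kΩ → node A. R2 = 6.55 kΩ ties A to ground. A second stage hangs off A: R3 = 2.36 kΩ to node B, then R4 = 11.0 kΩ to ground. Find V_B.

V_B ≈ 6.92 V

Looking into the second stage from A: R3 + R4 = 13.36 kΩ appears in parallel with R2.
R2 ‖ (R3+R4) = 4.395 kΩ.
So V_A = 12.0 × 0.7004 = 8.405 V.
Then the unloaded second divider: V_B = V_A × R4/(R3+R4) = 8.405 × 0.8234 = 6.920 V.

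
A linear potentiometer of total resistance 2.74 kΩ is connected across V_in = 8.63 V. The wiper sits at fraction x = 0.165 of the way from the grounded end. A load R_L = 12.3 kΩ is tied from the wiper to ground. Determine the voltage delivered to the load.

Split the track: R_lower = x·R_p = 0.4521 kΩ, R_upper = (1−x)·R_p = 2.288 kΩ.
R_L loads the lower segment: effective lower R = 0.4361 kΩ.
Loaded-divider output: V_out = 8.63 × 0.1601 = 1.382 V.

V_out ≈ 1.38 V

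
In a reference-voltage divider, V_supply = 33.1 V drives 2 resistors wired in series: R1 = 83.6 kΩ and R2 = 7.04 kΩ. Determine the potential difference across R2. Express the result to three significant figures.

V ≈ 2.57 V

Series total: ΣR = 83.6 + 7.04 = 90.64 kΩ.
V = V_supply · R/ΣR = 33.1 × 0.07767 = 2.571 V.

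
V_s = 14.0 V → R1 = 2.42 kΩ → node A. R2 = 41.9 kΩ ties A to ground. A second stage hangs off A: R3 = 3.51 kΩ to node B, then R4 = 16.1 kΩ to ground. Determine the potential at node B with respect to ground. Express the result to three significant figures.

V_B ≈ 9.73 V

Node A sees R2 in parallel with the series input of stage 2, R3 + R4 = 19.61 kΩ.
R2 ‖ (R3+R4) = 13.36 kΩ.
So V_A = 14.0 × 0.8466 = 11.85 V.
Stage 2 is unloaded, so V_B = V_A · R4/(R3+R4) = 11.85 × 16.1/19.61 = 9.731 V.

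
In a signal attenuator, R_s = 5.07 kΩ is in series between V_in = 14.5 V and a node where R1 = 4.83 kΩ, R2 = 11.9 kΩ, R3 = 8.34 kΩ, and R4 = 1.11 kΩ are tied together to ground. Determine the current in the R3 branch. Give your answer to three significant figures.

Equivalent of the parallel group: R_p = 0.7623 kΩ.
Node voltage V_A = V_in · R_p/(R_s + R_p) = 14.5 × 0.1307 = 1.895 V.
I(R3) = V_A / R3 = 1.895/8.34 = 0.2272 mA.

I ≈ 0.227 mA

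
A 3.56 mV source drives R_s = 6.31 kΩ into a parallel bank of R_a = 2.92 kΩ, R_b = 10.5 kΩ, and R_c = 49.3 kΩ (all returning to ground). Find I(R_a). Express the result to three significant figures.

I ≈ 0.313 µA

Equivalent of the parallel group: R_p = 2.183 kΩ.
V_A = 3.56 × 2.183/8.493 = 0.9152 mV.
I(R_a) = V_A / R_a = 0.9152/2.92 = 0.3134 µA.
(Equivalently: I_total = 0.4191 µA, then current-divider fraction G_k/ΣG = 0.7478.)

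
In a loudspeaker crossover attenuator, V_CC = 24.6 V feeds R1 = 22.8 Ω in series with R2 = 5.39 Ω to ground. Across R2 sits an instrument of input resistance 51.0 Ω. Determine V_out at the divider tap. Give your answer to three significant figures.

R2 ‖ R_L = (5.39 × 51.0)/(5.39 + 51.0) = 4.875 Ω.
Now apply the divider: V_out = 24.6 × 0.1761 = 4.333 V.

V_out ≈ 4.33 V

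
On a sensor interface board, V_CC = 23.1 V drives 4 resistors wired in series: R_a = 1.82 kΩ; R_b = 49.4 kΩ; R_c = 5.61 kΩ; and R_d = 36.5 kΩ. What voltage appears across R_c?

V ≈ 1.39 V

Total series resistance ΣR = 1.82 + 49.4 + 5.61 + 36.5 = 93.33 kΩ.
Voltage divider: V = V_CC · (5.610 / 93.33) = 23.1 × 0.06011 = 1.389 V.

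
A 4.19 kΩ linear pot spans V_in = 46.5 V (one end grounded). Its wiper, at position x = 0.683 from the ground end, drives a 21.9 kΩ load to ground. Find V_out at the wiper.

V_out ≈ 30.5 V

The pot divides into 1.328 kΩ above the wiper and 2.862 kΩ below.
R_L loads the lower segment: effective lower R = 2.531 kΩ.
V_out = 46.5 × 2.531/(1.328 + 2.531) = 30.50 V.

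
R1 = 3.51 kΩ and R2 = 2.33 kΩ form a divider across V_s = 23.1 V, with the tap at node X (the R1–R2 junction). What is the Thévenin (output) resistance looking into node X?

R_th ≈ 1.40 kΩ

Zeroing V_s shorts the top of R1 to ground, so R_th = R1 ‖ R2 = 1.400 kΩ.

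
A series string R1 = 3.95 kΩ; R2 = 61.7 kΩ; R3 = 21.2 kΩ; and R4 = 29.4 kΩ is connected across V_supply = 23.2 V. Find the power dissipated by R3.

Series current I = V_supply/ΣR = 23.2/116.2 = 0.1996 mA.
P = I²R = 0.03983 × 21.2 = 0.8444 mW.

P ≈ 0.844 mW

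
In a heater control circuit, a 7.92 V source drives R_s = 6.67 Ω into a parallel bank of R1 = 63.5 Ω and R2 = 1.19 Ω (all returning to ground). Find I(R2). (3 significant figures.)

I ≈ 0.992 A

Equivalent of the parallel group: R_p = 1.168 Ω.
V_A by voltage divider: V_A = 7.92 × 1.168/(6.67 + 1.168) = 1.180 V.
Branch current I = V_A/R2 = 1.180/1.19 = 0.9919 A.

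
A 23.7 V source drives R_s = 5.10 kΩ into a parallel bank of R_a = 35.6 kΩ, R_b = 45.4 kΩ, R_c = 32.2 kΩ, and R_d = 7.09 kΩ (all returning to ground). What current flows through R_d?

I ≈ 1.57 mA

Equivalent of the parallel group: R_p = 4.500 kΩ.
Node voltage V_A = V_s · R_p/(R_s + R_p) = 23.7 × 0.4688 = 11.11 V.
Branch current I = V_A/R_d = 11.11/7.09 = 1.567 mA.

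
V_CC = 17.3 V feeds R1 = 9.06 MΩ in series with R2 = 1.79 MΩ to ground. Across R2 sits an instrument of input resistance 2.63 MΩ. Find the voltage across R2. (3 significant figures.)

V_out ≈ 1.82 V

First combine the lower leg with the load: R2 ‖ R_L = 1.065 MΩ.
Voltage divider with the loaded lower leg: V_out = 17.3 × 1.065/(9.06 + 1.065) = 17.3 × 0.1052 = 1.820 V.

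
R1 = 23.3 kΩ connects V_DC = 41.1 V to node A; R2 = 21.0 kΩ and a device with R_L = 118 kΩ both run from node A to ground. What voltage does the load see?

V_out ≈ 17.8 V

The load sits in parallel with R2, giving an effective lower resistance R2' = R2·R_L/(R2+R_L) = 17.83 kΩ.
Then V_out = V_DC · R2'/(R1 + R2') = 41.1 × 17.83/41.13 = 17.82 V.
(Unloaded it would be 19.5 V; the load pulls it down.)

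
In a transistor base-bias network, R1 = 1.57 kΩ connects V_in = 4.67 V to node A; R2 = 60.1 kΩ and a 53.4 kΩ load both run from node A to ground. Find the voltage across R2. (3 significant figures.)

First combine the lower leg with the load: R2 ‖ R_L = 28.28 kΩ.
Voltage divider with the loaded lower leg: V_out = 4.67 × 28.28/(1.57 + 28.28) = 4.67 × 0.9474 = 4.424 V.
(Unloaded it would be 4.55 V; the load pulls it down.)

V_out ≈ 4.42 V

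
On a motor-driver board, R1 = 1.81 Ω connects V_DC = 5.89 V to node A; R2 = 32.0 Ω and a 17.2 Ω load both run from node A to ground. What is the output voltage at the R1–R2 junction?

R2 ‖ R_L = (32.0 × 17.2)/(32.0 + 17.2) = 11.19 Ω.
Voltage divider with the loaded lower leg: V_out = 5.89 × 11.19/(1.81 + 11.19) = 5.89 × 0.8607 = 5.070 V.

V_out ≈ 5.07 V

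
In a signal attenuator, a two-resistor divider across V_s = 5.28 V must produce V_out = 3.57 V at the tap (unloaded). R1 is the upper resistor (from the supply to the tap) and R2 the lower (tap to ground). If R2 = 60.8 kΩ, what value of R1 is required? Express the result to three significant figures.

V_out/V_s = R2/(R1+R2) = 0.6761.
Rearranging, R1 = R2·(1−k)/k = 60.8 × 0.4790 = 29.12 kΩ.

R1 ≈ 29.1 kΩ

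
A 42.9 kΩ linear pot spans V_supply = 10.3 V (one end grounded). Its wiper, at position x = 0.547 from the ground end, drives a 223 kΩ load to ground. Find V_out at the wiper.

V_out ≈ 5.38 V

The pot divides into 19.43 kΩ above the wiper and 23.47 kΩ below.
R_L loads the lower segment: effective lower R = 21.23 kΩ.
Loaded-divider output: V_out = 10.3 × 0.5221 = 5.378 V.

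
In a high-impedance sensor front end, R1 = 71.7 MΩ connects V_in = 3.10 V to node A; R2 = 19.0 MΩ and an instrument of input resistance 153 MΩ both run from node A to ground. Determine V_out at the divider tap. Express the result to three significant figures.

R2 ‖ R_L = (19.0 × 153)/(19.0 + 153) = 16.90 MΩ.
Then V_out = V_in · R2'/(R1 + R2') = 3.10 × 16.90/88.60 = 0.5913 V.
(Unloaded it would be 0.649 V; the load pulls it down.)

V_out ≈ 0.591 V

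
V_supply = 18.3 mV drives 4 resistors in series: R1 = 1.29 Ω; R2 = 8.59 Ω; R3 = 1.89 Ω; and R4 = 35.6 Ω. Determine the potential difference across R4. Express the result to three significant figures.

Series total: ΣR = 1.29 + 8.59 + 1.89 + 35.6 = 47.37 Ω.
V = V_supply · R/ΣR = 18.3 × 0.7515 = 13.75 mV.

V ≈ 13.8 mV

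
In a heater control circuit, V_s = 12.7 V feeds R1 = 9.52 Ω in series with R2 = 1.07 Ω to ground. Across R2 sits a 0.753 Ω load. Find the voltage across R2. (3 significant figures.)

V_out ≈ 0.563 V

R2 ‖ R_L = (1.07 × 0.753)/(1.07 + 0.753) = 0.4420 Ω.
Then V_out = V_s · R2'/(R1 + R2') = 12.7 × 0.4420/9.962 = 0.5634 V.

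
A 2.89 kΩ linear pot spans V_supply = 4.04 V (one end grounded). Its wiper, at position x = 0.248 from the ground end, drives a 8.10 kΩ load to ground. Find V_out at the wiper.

V_out ≈ 0.939 V

Split the track: R_lower = x·R_p = 0.7167 kΩ, R_upper = (1−x)·R_p = 2.173 kΩ.
(x·R_p) ‖ R_L = 0.6585 kΩ.
V_out = 4.04 × 0.6585/(2.173 + 0.6585) = 0.9394 V.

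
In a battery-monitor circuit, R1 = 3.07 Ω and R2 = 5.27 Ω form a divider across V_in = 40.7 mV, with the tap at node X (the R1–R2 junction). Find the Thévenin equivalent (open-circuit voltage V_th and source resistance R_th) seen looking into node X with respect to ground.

With X open, the divider is unloaded: V_th = 40.7 × 5.27/8.340 = 25.72 mV.
With V_in suppressed (replaced by a short), R_th = R1 ‖ R2 = (3.070 × 5.27)/(3.070 + 5.27) = 1.940 Ω.

V_th ≈ 25.7 mV, R_th ≈ 1.94 Ω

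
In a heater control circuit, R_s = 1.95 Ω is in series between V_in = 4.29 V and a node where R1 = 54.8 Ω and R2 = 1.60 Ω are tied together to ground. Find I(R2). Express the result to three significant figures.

I ≈ 1.19 A

Equivalent of the parallel group: R_p = 1.555 Ω.
Node voltage V_A = V_in · R_p/(R_s + R_p) = 4.29 × 0.4436 = 1.903 V.
Branch current I = V_A/R2 = 1.903/1.60 = 1.189 A.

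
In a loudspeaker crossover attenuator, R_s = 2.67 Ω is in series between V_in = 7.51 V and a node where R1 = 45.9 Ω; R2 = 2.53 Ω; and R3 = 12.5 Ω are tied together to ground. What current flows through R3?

Parallel bank: R_p = 1/(1/45.9 + 1/2.53 + 1/12.5) = 2.012 Ω.
V_A = 7.51 × 2.012/4.682 = 3.227 V.
Branch current I = V_A/R3 = 3.227/12.5 = 0.2582 A.

I ≈ 0.258 A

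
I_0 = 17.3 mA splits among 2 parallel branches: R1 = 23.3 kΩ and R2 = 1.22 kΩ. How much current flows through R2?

Two-branch current divider: I_k = I_0 · R_other/(R_1 + R_2).
So I = 17.3 × 23.3/24.52 = 16.44 mA.

I ≈ 16.4 mA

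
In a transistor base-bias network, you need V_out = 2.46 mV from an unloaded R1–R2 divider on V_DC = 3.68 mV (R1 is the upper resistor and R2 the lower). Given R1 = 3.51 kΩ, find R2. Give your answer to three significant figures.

R2 ≈ 7.08 kΩ

Required fraction k = V_out/V_DC = 0.6685.
Rearranging, R2 = R1·k/(1−k) = 3.51 × 2.016 = 7.078 kΩ.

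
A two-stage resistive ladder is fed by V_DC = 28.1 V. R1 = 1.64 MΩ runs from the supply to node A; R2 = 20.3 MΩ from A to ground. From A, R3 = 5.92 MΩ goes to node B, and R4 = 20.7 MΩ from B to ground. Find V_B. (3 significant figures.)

Looking into the second stage from A: R3 + R4 = 26.62 MΩ appears in parallel with R2.
Effective lower resistance at A: R2 ‖ 26.62 = 11.52 MΩ.
First divider: V_A = V_DC · 11.52/(1.64 + 11.52) = 24.60 V.
Stage 2 is unloaded, so V_B = V_A · R4/(R3+R4) = 24.60 × 20.7/26.62 = 19.13 V.

V_B ≈ 19.1 V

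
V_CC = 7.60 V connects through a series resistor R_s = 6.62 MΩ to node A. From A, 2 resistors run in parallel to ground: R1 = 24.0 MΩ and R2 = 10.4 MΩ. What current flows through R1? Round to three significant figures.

Parallel bank: R_p = 1/(1/24.0 + 1/10.4) = 7.256 MΩ.
Node voltage V_A = V_CC · R_p/(R_s + R_p) = 7.60 × 0.5229 = 3.974 V.
Branch current I = V_A/R1 = 3.974/24.0 = 0.1656 µA.
(Check via current divider: I_total = 0.5477 µA; share G_k/ΣG = 0.3023 → same result.)

I ≈ 0.166 µA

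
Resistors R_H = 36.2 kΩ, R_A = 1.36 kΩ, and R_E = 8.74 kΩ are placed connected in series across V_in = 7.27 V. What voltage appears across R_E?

V ≈ 1.37 V

Total series resistance ΣR = 36.2 + 1.36 + 8.74 = 46.30 kΩ.
Voltage divider: V = V_in · (8.740 / 46.30) = 7.27 × 0.1888 = 1.372 V.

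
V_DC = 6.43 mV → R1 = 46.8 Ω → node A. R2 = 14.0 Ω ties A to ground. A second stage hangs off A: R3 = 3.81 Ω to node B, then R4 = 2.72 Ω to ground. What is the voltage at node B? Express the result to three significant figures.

Looking into the second stage from A: R3 + R4 = 6.530 Ω appears in parallel with R2.
R2 ‖ (R3+R4) = 4.453 Ω.
First divider: V_A = V_DC · 4.453/(46.8 + 4.453) = 0.5587 mV.
Then the unloaded second divider: V_B = V_A × R4/(R3+R4) = 0.5587 × 0.4165 = 0.2327 mV.

V_B ≈ 0.233 mV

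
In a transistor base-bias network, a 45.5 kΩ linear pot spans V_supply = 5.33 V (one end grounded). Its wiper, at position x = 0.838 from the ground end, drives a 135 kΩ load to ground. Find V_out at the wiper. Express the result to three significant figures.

V_out ≈ 4.27 V

The pot divides into 7.371 kΩ above the wiper and 38.13 kΩ below.
(x·R_p) ‖ R_L = 29.73 kΩ.
Then V_out = V_supply · 29.73/(7.371 + 29.73) = 4.271 V.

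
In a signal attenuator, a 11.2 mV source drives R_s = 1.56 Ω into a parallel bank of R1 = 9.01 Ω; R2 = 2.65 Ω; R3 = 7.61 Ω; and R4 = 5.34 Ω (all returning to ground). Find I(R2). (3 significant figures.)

Equivalent of the parallel group: R_p = 1.239 Ω.
V_A = 11.2 × 1.239/2.799 = 4.958 mV.
Branch current I = V_A/R2 = 4.958/2.65 = 1.871 mA.

I ≈ 1.87 mA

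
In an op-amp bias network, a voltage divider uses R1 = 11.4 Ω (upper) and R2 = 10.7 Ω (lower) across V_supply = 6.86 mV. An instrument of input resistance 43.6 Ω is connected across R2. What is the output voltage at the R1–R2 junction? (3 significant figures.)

The load sits in parallel with R2, giving an effective lower resistance R2' = R2·R_L/(R2+R_L) = 8.592 Ω.
Voltage divider with the loaded lower leg: V_out = 6.86 × 8.592/(11.4 + 8.592) = 6.86 × 0.4298 = 2.948 mV.
(Unloaded it would be 3.32 mV; the load pulls it down.)

V_out ≈ 2.95 mV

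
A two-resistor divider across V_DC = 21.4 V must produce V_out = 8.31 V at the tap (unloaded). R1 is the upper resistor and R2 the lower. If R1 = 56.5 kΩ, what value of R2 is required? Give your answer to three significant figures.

R2 ≈ 35.9 kΩ

Required fraction k = V_out/V_DC = 0.3883.
So R2 = R1 · V_out/(V_DC − V_out) = 56.5 × 8.31/(21.4 − 8.31) = 56.5 × 0.6348 = 35.87 kΩ.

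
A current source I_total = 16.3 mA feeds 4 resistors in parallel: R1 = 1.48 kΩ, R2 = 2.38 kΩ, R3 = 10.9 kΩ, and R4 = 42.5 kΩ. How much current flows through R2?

Total conductance ΣG = 1/1.48 + 1/2.38 + 1/10.9 + 1/42.5 = 1.211 (units of 1/kΩ).
Current divider: I(R2) = I_total · G_k/ΣG = 16.3 × (0.4202/1.211) = 16.3 × 0.3469 = 5.655 mA.

I ≈ 5.65 mA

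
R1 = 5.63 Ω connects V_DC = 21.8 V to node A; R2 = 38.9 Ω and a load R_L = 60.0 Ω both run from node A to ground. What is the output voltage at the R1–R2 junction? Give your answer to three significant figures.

First combine the lower leg with the load: R2 ‖ R_L = 23.60 Ω.
Then V_out = V_DC · R2'/(R1 + R2') = 21.8 × 23.60/29.23 = 17.60 V.

V_out ≈ 17.6 V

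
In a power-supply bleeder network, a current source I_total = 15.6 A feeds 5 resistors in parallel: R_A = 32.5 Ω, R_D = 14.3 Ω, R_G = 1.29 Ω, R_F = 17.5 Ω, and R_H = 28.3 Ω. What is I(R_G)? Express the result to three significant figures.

ΣG = 1/32.5 + 1/14.3 + 1/1.29 + 1/17.5 + 1/28.3 = 0.9684.
R_G takes the fraction G_k/ΣG = 0.7752/0.9684 = 0.8005, so I = 15.6 × 0.8005 = 12.49 A.

I ≈ 12.5 A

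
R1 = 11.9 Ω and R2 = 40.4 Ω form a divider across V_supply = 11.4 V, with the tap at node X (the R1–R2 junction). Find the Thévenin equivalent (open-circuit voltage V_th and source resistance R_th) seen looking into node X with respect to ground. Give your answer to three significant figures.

V_th ≈ 8.81 V, R_th ≈ 9.19 Ω

Open-circuit (no load on X): V_th = V_supply · R2/(R1 + R2) = 11.4 × 40.4/(11.90 + 40.4) = 8.806 V.
With V_supply suppressed (replaced by a short), R_th = R1 ‖ R2 = (11.90 × 40.4)/(11.90 + 40.4) = 9.192 Ω.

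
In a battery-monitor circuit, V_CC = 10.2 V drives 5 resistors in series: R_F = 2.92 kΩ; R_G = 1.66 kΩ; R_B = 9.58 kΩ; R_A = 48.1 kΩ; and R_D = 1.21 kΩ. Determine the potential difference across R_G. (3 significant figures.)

Series total: ΣR = 2.92 + 1.66 + 9.58 + 48.1 + 1.21 = 63.47 kΩ.
Voltage divider: V = V_CC · (1.660 / 63.47) = 10.2 × 0.02615 = 0.2668 V.

V ≈ 0.267 V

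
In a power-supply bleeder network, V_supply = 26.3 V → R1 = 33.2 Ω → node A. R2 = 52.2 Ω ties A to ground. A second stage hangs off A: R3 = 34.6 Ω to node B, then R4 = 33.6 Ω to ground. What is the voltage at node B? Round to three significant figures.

Node A sees R2 in parallel with the series input of stage 2, R3 + R4 = 68.20 Ω.
R2 ‖ (R3+R4) = 29.57 Ω.
V_A = 26.3 × 29.57/(33.2 + 29.57) = 12.39 V.
Stage 2 is unloaded, so V_B = V_A · R4/(R3+R4) = 12.39 × 33.6/68.20 = 6.104 V.

V_B ≈ 6.10 V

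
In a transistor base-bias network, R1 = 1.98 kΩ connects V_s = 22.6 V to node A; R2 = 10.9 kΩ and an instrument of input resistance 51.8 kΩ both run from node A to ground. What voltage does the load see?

V_out ≈ 18.5 V

The load sits in parallel with R2, giving an effective lower resistance R2' = R2·R_L/(R2+R_L) = 9.005 kΩ.
Now apply the divider: V_out = 22.6 × 0.8198 = 18.53 V.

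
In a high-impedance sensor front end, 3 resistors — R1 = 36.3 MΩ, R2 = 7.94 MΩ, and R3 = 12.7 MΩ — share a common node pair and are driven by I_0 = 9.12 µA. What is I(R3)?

ΣG = 1/36.3 + 1/7.94 + 1/12.7 = 0.2322.
R3 takes the fraction G_k/ΣG = 0.07874/0.2322 = 0.3391, so I = 9.12 × 0.3391 = 3.092 µA.

I ≈ 3.09 µA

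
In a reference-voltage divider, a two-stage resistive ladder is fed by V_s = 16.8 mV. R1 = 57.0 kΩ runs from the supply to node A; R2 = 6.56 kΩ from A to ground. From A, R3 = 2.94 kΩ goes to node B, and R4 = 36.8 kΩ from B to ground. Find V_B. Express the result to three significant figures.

V_B ≈ 1.40 mV

Node A sees R2 in parallel with the series input of stage 2, R3 + R4 = 39.74 kΩ.
Effective lower resistance at A: R2 ‖ 39.74 = 5.631 kΩ.
So V_A = 16.8 × 0.08990 = 1.510 mV.
Then the unloaded second divider: V_B = V_A × R4/(R3+R4) = 1.510 × 0.9260 = 1.399 mV.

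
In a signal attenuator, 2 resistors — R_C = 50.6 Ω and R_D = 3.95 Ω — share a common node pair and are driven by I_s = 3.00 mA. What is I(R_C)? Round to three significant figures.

I ≈ 0.217 mA

Two-branch current divider: I_k = I_s · R_other/(R_1 + R_2).
I(R_C) = 3.00 × 3.95/(50.6 + 3.95) = 3.00 × 0.07241 = 0.2172 mA.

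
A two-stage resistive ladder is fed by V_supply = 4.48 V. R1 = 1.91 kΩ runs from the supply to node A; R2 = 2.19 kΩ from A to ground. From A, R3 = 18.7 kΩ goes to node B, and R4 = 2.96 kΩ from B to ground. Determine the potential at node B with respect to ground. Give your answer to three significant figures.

V_B ≈ 0.312 V

Looking into the second stage from A: R3 + R4 = 21.66 kΩ appears in parallel with R2.
R2 ‖ (R3+R4) = 1.989 kΩ.
V_A = 4.48 × 1.989/(1.91 + 1.989) = 2.285 V.
Stage 2 is unloaded, so V_B = V_A · R4/(R3+R4) = 2.285 × 2.96/21.66 = 0.3123 V.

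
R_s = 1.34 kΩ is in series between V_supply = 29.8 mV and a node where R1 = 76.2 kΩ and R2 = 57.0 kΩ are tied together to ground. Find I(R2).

I ≈ 0.502 µA

Parallel bank: R_p = 1/(1/76.2 + 1/57.0) = 32.61 kΩ.
V_A = 29.8 × 32.61/33.95 = 28.62 mV.
Branch current I = V_A/R2 = 28.62/57.0 = 0.5022 µA.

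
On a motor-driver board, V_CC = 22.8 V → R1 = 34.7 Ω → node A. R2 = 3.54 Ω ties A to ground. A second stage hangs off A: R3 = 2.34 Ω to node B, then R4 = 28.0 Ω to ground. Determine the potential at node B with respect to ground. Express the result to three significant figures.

V_B ≈ 1.76 V

Node A sees R2 in parallel with the series input of stage 2, R3 + R4 = 30.34 Ω.
Effective lower resistance at A: R2 ‖ 30.34 = 3.170 Ω.
V_A = 22.8 × 3.170/(34.7 + 3.170) = 1.909 V.
V_B = V_A × 0.9229 = 1.761 V.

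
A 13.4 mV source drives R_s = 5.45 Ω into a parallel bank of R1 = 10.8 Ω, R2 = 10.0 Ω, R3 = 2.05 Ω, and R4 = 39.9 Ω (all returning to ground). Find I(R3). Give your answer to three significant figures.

I ≈ 1.35 mA

Equivalent of the parallel group: R_p = 1.418 Ω.
Node voltage V_A = V_CC · R_p/(R_s + R_p) = 13.4 × 0.2064 = 2.766 mV.
Branch current I = V_A/R3 = 2.766/2.05 = 1.349 mA.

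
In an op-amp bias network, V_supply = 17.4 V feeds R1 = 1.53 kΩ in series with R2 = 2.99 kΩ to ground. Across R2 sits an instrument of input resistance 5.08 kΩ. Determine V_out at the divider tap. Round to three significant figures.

R2 ‖ R_L = (2.99 × 5.08)/(2.99 + 5.08) = 1.882 kΩ.
Then V_out = V_supply · R2'/(R1 + R2') = 17.4 × 1.882/3.412 = 9.598 V.
(Unloaded it would be 11.5 V; the load pulls it down.)

V_out ≈ 9.60 V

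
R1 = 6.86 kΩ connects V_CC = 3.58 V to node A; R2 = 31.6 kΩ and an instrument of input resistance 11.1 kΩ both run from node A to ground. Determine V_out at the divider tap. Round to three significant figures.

V_out ≈ 1.95 V

R2 ‖ R_L = (31.6 × 11.1)/(31.6 + 11.1) = 8.215 kΩ.
Voltage divider with the loaded lower leg: V_out = 3.58 × 8.215/(6.86 + 8.215) = 3.58 × 0.5449 = 1.951 V.
(Unloaded it would be 2.94 V; the load pulls it down.)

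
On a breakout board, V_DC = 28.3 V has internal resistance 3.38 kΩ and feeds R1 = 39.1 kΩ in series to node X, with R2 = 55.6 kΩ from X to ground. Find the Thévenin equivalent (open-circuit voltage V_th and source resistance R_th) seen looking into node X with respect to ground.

R1' = 3.38 + 39.1 = 42.48 kΩ (source resistance + R1).
With X open, the divider is unloaded: V_th = 28.3 × 55.6/98.08 = 16.04 V.
With V_DC suppressed (replaced by a short), R_th = R1' ‖ R2 = (42.48 × 55.6)/(42.48 + 55.6) = 24.08 kΩ.

V_th ≈ 16.0 V, R_th ≈ 24.1 kΩ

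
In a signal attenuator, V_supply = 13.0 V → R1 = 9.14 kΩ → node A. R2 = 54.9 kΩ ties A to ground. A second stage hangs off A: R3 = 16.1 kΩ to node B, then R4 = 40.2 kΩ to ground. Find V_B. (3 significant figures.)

Looking into the second stage from A: R3 + R4 = 56.30 kΩ appears in parallel with R2.
Effective lower resistance at A: R2 ‖ 56.30 = 27.80 kΩ.
First divider: V_A = V_supply · 27.80/(9.14 + 27.80) = 9.783 V.
Then the unloaded second divider: V_B = V_A × R4/(R3+R4) = 9.783 × 0.7140 = 6.985 V.

V_B ≈ 6.99 V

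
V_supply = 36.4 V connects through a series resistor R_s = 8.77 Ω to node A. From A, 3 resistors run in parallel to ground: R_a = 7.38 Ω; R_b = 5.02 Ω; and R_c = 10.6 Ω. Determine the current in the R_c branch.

I ≈ 0.721 A

Combine the parallel branches: R_p = (1/7.38 + 1/5.02 + 1/10.6)⁻¹ = 2.331 Ω.
V_A = 36.4 × 2.331/11.10 = 7.643 V.
I(R_c) = V_A / R_c = 7.643/10.6 = 0.7210 A.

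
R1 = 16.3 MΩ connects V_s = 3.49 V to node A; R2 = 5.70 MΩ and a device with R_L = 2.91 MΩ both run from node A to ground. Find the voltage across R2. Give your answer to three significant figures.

V_out ≈ 0.369 V

First combine the lower leg with the load: R2 ‖ R_L = 1.926 MΩ.
Voltage divider with the loaded lower leg: V_out = 3.49 × 1.926/(16.3 + 1.926) = 3.49 × 0.1057 = 0.3689 V.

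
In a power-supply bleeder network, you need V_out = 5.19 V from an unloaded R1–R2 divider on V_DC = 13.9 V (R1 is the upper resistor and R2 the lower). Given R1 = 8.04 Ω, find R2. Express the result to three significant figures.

The divider ratio is R2/(R1+R2) = 5.19/13.9 = 0.3734.
R2 = R1 · 0.3734/(1 − 0.3734) = 4.791 Ω.

R2 ≈ 4.79 Ω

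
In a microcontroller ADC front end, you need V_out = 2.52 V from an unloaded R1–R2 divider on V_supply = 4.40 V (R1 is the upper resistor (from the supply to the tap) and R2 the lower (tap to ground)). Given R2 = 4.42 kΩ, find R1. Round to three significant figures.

The divider ratio is R2/(R1+R2) = 2.52/4.40 = 0.5727.
Rearranging, R1 = R2·(1−k)/k = 4.42 × 0.7460 = 3.297 kΩ.

R1 ≈ 3.30 kΩ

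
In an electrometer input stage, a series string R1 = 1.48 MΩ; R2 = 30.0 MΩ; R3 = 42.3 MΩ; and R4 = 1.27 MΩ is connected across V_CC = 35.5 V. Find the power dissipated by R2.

P ≈ 6.71 µW

Series current I = V_CC/ΣR = 35.5/75.05 = 0.4730 µA.
P(R2) = I²·R2 = (0.4730)² × 30.0 = 6.712 µW.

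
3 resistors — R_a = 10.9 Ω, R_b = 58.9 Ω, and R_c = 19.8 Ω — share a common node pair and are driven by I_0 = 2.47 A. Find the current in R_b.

ΣG = 1/10.9 + 1/58.9 + 1/19.8 = 0.1592.
Current divider: I(R_b) = I_0 · G_k/ΣG = 2.47 × (0.01698/0.1592) = 2.47 × 0.1066 = 0.2634 A.

I ≈ 0.263 A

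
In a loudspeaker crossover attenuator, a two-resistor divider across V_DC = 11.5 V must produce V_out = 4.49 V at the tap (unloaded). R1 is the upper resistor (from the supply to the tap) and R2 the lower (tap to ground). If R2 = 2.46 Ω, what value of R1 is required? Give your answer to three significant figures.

R1 ≈ 3.84 Ω

V_out/V_DC = R2/(R1+R2) = 0.3904.
Rearranging, R1 = R2·(1−k)/k = 2.46 × 1.561 = 3.841 Ω.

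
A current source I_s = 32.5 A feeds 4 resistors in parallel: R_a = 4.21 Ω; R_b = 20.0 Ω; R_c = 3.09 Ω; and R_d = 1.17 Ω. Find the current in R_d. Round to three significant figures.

I ≈ 18.9 A

ΣG = 1/4.21 + 1/20.0 + 1/3.09 + 1/1.17 = 1.466.
R_d takes the fraction G_k/ΣG = 0.8547/1.466 = 0.5831, so I = 32.5 × 0.5831 = 18.95 A.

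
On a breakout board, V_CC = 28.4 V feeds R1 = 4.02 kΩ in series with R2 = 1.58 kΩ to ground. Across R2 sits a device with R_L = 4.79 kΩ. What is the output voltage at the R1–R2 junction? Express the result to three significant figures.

V_out ≈ 6.48 V

R2 ‖ R_L = (1.58 × 4.79)/(1.58 + 4.79) = 1.188 kΩ.
Then V_out = V_CC · R2'/(R1 + R2') = 28.4 × 1.188/5.208 = 6.479 V.
(Unloaded it would be 8.01 V; the load pulls it down.)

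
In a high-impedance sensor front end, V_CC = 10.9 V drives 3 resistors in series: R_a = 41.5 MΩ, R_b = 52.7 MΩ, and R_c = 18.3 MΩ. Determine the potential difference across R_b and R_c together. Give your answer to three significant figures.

ΣR = 41.5 + 52.7 + 18.3 = 112.5 MΩ.
R_{R_b..R_c} = 52.7 + 18.3 = 71.00 MΩ.
V = V_CC · R/ΣR = 10.9 × 0.6311 = 6.879 V.

V ≈ 6.88 V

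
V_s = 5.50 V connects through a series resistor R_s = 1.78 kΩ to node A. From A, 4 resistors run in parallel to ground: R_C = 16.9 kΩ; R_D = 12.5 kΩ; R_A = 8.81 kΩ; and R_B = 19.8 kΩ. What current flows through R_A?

I ≈ 0.405 mA

Equivalent of the parallel group: R_p = 3.298 kΩ.
Node voltage V_A = V_s · R_p/(R_s + R_p) = 5.50 × 0.6495 = 3.572 V.
Branch current I = V_A/R_A = 3.572/8.81 = 0.4055 mA.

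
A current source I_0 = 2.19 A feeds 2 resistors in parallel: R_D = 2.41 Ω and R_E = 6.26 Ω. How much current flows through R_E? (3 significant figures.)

For two parallel branches, I_k = I_0 · (other R)/(sum of R).
I(R_E) = 2.19 × 2.41/(2.41 + 6.26) = 2.19 × 0.2780 = 0.6088 A.

I ≈ 0.609 A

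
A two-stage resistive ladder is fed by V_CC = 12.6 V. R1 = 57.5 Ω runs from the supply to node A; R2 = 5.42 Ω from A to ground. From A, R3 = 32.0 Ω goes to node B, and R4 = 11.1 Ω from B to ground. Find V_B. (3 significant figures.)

The second stage (R3 + R4 = 43.10 Ω) loads node A in parallel with R2.
Effective lower resistance at A: R2 ‖ 43.10 = 4.815 Ω.
V_A = 12.6 × 4.815/(57.5 + 4.815) = 0.9735 V.
Then the unloaded second divider: V_B = V_A × R4/(R3+R4) = 0.9735 × 0.2575 = 0.2507 V.

V_B ≈ 0.251 V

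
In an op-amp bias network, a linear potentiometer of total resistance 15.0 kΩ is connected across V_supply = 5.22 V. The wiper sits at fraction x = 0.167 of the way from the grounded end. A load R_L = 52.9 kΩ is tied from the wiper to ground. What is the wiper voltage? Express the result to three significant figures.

V_out ≈ 0.839 V

Split the track: R_lower = x·R_p = 2.505 kΩ, R_upper = (1−x)·R_p = 12.49 kΩ.
Lower segment in parallel with the load: 2.505 ‖ 52.9 = 2.392 kΩ.
V_out = 5.22 × 2.392/(12.49 + 2.392) = 0.8387 V.
(Unloaded: V_out = x·V_supply = 0.872 V.)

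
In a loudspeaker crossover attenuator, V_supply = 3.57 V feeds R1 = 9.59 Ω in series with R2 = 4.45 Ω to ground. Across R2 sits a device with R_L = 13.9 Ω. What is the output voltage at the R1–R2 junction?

V_out ≈ 0.928 V

First combine the lower leg with the load: R2 ‖ R_L = 3.371 Ω.
Then V_out = V_supply · R2'/(R1 + R2') = 3.57 × 3.371/12.96 = 0.9285 V.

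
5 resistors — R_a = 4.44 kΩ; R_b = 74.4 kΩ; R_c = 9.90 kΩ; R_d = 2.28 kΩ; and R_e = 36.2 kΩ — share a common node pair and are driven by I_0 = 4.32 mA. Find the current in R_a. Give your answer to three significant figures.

Total conductance ΣG = 1/4.44 + 1/74.4 + 1/9.90 + 1/2.28 + 1/36.2 = 0.8059 (units of 1/kΩ).
R_a takes the fraction G_k/ΣG = 0.2252/0.8059 = 0.2795, so I = 4.32 × 0.2795 = 1.207 mA.

I ≈ 1.21 mA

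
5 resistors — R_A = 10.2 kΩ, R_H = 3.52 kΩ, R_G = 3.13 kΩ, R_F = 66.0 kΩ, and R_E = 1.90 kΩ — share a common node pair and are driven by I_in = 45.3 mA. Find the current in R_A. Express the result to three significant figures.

I ≈ 3.57 mA

Conductances: ΣG = 1/10.2 + 1/3.52 + 1/3.13 + 1/66.0 + 1/1.90 = 1.243 (1/kΩ).
By the current-divider rule, I = I_in · G_k/ΣG = 45.3 × 0.07887 = 3.573 mA.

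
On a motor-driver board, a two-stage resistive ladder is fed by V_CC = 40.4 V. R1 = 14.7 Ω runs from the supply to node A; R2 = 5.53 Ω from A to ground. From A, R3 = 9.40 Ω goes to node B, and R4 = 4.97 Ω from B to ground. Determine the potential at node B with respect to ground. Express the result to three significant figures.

V_B ≈ 2.98 V

The second stage (R3 + R4 = 14.37 Ω) loads node A in parallel with R2.
Effective lower resistance at A: R2 ‖ 14.37 = 3.993 Ω.
V_A = 40.4 × 3.993/(14.7 + 3.993) = 8.630 V.
V_B = V_A × 0.3459 = 2.985 V.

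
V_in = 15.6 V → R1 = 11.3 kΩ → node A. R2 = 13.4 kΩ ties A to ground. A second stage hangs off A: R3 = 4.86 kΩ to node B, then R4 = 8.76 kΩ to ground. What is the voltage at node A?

V_A ≈ 5.84 V

Looking into the second stage from A: R3 + R4 = 13.62 kΩ appears in parallel with R2.
Effective lower resistance at A: R2 ‖ 13.62 = 6.755 kΩ.
So V_A = 15.6 × 0.3741 = 5.836 V.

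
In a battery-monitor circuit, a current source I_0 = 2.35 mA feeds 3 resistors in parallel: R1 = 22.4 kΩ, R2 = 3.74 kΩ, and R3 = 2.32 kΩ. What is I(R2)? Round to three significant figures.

I ≈ 0.846 mA

Total conductance ΣG = 1/22.4 + 1/3.74 + 1/2.32 = 0.7431 (units of 1/kΩ).
Current divider: I(R2) = I_0 · G_k/ΣG = 2.35 × (0.2674/0.7431) = 2.35 × 0.3598 = 0.8456 mA.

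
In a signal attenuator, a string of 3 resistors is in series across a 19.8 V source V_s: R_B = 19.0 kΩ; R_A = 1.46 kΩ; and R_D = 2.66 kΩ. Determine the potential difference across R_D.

Total series resistance ΣR = 19.0 + 1.46 + 2.66 = 23.12 kΩ.
Voltage divider: V = V_s · (2.660 / 23.12) = 19.8 × 0.1151 = 2.278 V.

V ≈ 2.28 V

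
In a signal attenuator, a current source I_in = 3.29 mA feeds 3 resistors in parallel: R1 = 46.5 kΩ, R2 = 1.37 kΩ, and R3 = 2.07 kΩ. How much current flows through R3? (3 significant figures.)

I ≈ 1.29 mA

ΣG = 1/46.5 + 1/1.37 + 1/2.07 = 1.235.
Current divider: I(R3) = I_in · G_k/ΣG = 3.29 × (0.4831/1.235) = 3.29 × 0.3913 = 1.287 mA.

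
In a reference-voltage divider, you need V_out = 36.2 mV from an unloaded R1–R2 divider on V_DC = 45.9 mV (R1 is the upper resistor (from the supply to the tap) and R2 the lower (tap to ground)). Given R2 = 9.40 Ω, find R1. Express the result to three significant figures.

R1 ≈ 2.52 Ω

Required fraction k = V_out/V_DC = 0.7887.
R1 = R2·(1/k − 1) = 9.40 × 0.2680 = 2.519 Ω.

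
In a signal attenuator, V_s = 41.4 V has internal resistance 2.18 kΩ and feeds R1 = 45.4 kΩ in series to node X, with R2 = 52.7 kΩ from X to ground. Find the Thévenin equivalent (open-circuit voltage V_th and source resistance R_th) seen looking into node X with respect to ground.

R1' = 2.18 + 45.4 = 47.58 kΩ (source resistance + R1).
V_th is the unloaded tap voltage: V_s · R2/(R1'+R2) = 41.4 × 0.5255 = 21.76 V.
With V_s suppressed (replaced by a short), R_th = R1' ‖ R2 = (47.58 × 52.7)/(47.58 + 52.7) = 25.00 kΩ.

V_th ≈ 21.8 V, R_th ≈ 25.0 kΩ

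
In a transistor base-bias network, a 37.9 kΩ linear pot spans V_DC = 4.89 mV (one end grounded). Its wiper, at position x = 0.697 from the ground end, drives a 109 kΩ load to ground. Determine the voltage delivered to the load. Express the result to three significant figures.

V_out ≈ 3.18 mV

Lower segment x·R_p = 26.42 kΩ; upper segment (1−x)·R_p = 11.48 kΩ.
Lower segment in parallel with the load: 26.42 ‖ 109 = 21.26 kΩ.
Loaded-divider output: V_out = 4.89 × 0.6493 = 3.175 mV.
(Unloaded: V_out = x·V_DC = 3.41 mV.)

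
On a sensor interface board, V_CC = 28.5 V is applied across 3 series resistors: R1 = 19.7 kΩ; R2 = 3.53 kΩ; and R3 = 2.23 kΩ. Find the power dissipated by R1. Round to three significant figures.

Series current I = V_CC/ΣR = 28.5/25.46 = 1.119 mA.
P = I²R = 1.253 × 19.7 = 24.69 mW.

P ≈ 24.7 mW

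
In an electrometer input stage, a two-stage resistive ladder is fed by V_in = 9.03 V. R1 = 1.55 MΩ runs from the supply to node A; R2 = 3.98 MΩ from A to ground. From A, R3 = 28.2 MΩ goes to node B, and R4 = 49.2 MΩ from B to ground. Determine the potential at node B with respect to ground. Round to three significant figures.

The second stage (R3 + R4 = 77.40 MΩ) loads node A in parallel with R2.
R2 ‖ (R3+R4) = 3.785 MΩ.
V_A = 9.03 × 3.785/(1.55 + 3.785) = 6.407 V.
Then the unloaded second divider: V_B = V_A × R4/(R3+R4) = 6.407 × 0.6357 = 4.072 V.

V_B ≈ 4.07 V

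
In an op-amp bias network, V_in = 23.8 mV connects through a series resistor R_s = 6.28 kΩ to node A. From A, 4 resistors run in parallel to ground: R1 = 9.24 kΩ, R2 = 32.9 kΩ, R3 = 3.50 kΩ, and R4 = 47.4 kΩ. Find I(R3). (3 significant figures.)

Parallel bank: R_p = 1/(1/9.24 + 1/32.9 + 1/3.50 + 1/47.4) = 2.245 kΩ.
V_A = 23.8 × 2.245/8.525 = 6.268 mV.
Branch current I = V_A/R3 = 6.268/3.50 = 1.791 µA.
(Check via current divider: I_total = 2.792 µA; share G_k/ΣG = 0.6414 → same result.)

I ≈ 1.79 µA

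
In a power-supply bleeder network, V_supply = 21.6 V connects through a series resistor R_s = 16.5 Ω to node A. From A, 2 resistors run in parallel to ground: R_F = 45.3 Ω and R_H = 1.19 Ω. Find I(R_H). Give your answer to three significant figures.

Parallel bank: R_p = 1/(1/45.3 + 1/1.19) = 1.160 Ω.
Node voltage V_A = V_supply · R_p/(R_s + R_p) = 21.6 × 0.06566 = 1.418 V.
I(R_H) = V_A / R_H = 1.418/1.19 = 1.192 A.
(Check via current divider: I_total = 1.223 A; share G_k/ΣG = 0.9744 → same result.)

I ≈ 1.19 A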